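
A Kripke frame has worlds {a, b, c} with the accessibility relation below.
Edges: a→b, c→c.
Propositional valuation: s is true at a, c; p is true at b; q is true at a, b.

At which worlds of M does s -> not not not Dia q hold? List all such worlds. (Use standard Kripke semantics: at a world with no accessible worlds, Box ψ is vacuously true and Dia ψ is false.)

Let φ = s -> not not not Dia q. Evaluate φ at each world:
  a (successors {b}): φ is false.
  b (successors ∅): φ is true.
  c (successors {c}): φ is true.
For instance, at a:
  At a: s is true, not not not Dia q is false, so s -> not not not Dia q is false.
    At a: not not Dia q is true, so not not not Dia q is false.
      At a: not Dia q is false, so not not Dia q is true.
Satisfying worlds: {b, c}

b, c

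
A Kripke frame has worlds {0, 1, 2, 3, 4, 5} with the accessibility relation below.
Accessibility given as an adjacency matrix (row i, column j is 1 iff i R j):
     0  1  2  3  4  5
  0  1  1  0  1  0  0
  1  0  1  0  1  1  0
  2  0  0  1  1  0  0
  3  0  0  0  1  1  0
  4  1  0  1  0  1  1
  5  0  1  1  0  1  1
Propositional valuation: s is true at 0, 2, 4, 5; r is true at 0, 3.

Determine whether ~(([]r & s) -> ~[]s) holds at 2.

No

At 2: ([]r & s) -> ~[]s is true, so ~(([]r & s) -> ~[]s) is false.
  At 2: []r & s is false, ~[]s is true, so ([]r & s) -> ~[]s is true.
    At 2: []r is false, s is true, so []r & s is false.
      At 2: []r requires r at every successor {2, 3}.
        r fails at 2, so []r is false at 2.
    At 2: []s is false, so ~[]s is true.
      At 2: []s requires s at every successor {2, 3}.
        s fails at 3, so []s is false at 2.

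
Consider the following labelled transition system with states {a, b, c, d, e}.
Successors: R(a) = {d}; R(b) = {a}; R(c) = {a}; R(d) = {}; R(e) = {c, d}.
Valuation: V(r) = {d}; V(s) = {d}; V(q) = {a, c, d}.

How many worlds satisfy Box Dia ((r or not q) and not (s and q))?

Let φ = Box Dia ((r or not q) and not (s and q)). Evaluate φ at each world:
  a (successors {d}): φ is false.
  b (successors {a}): φ is false.
  c (successors {a}): φ is false.
  d (successors ∅): φ is true.
  e (successors {c, d}): φ is false.
For instance, at c:
  At c: Box Dia ((r or not q) and not (s and q)) requires Dia ((r or not q) and not (s and q)) at every successor {a}.
    Dia ((r or not q) and not (s and q)) fails at a, so Box Dia ((r or not q) and not (s and q)) is false at c.
      At a: Dia ((r or not q) and not (s and q)) requires (r or not q) and not (s and q) at some successor in {d}.
        At d: (r or not q) and not (s and q) is false.
      So Dia ((r or not q) and not (s and q)) is false at a.
Satisfying worlds: {d}

1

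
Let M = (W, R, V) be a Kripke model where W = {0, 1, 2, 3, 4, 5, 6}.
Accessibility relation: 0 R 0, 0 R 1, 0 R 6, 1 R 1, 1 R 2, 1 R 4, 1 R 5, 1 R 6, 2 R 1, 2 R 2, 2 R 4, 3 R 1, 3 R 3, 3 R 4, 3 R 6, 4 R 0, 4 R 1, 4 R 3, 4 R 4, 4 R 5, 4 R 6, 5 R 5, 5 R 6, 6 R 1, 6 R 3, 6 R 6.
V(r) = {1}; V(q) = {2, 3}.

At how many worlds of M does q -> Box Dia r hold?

7

Let φ = q -> Box Dia r. Evaluate φ at each world:
  0 (successors {0, 1, 6}): φ is true.
  1 (successors {1, 2, 4, 5, 6}): φ is true.
  2 (successors {1, 2, 4}): φ is true.
  3 (successors {1, 3, 4, 6}): φ is true.
  4 (successors {0, 1, 3, 4, 5, 6}): φ is true.
  5 (successors {5, 6}): φ is true.
  6 (successors {1, 3, 6}): φ is true.
For instance, at 2:
  At 2: q is true, Box Dia r is true, so q -> Box Dia r is true.
    At 2: Box Dia r requires Dia r at every successor {1, 2, 4}.
      At 1: Dia r is true.
      At 2: Dia r is true.
      At 4: Dia r is true.
    So Box Dia r is true at 2.
Satisfying worlds: {0, 1, 2, 3, 4, 5, 6}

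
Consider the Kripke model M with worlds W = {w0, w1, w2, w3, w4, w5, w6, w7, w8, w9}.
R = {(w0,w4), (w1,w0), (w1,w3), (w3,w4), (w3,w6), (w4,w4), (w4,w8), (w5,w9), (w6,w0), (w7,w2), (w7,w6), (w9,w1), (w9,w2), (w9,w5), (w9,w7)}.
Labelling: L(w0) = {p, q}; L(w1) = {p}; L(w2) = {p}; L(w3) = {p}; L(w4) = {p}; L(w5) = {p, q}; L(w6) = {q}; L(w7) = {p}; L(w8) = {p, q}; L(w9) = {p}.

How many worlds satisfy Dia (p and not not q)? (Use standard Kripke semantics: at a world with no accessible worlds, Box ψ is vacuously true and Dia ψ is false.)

4

Recall that Dia ψ holds at a world iff ψ holds at some accessible world.
Let φ = Dia (p and not not q). Evaluate φ at each world:
  w0 (successors {w4}): φ is false.
  w1 (successors {w0, w3}): φ is true.
  w2 (successors ∅): φ is false.
  w3 (successors {w4, w6}): φ is false.
  w4 (successors {w4, w8}): φ is true.
  w5 (successors {w9}): φ is false.
  w6 (successors {w0}): φ is true.
  w7 (successors {w2, w6}): φ is false.
  w8 (successors ∅): φ is false.
  w9 (successors {w1, w2, w5, w7}): φ is true.
For instance, at w5:
  At w5: Dia (p and not not q) requires p and not not q at some successor in {w9}.
    At w9: p and not not q is false.
  So Dia (p and not not q) is false at w5.
Satisfying worlds: {w1, w4, w6, w9}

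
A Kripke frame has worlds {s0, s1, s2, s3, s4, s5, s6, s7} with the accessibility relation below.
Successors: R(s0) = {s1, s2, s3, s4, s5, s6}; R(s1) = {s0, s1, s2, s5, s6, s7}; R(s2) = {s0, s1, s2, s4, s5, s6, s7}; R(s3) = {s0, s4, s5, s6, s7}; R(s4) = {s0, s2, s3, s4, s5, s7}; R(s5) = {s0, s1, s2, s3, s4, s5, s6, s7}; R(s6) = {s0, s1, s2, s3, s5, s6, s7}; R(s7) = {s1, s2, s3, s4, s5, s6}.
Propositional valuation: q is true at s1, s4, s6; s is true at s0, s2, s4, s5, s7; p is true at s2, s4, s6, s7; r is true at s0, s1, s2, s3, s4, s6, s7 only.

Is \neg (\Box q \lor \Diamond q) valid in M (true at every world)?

Let φ = \neg (\Box q \lor \Diamond q). Evaluate φ at each world:
  s0 (successors {s1, s2, s3, s4, s5, s6}): φ is false.
  s1 (successors {s0, s1, s2, s5, s6, s7}): φ is false.
  s2 (successors {s0, s1, s2, s4, s5, s6, s7}): φ is false.
  s3 (successors {s0, s4, s5, s6, s7}): φ is false.
  s4 (successors {s0, s2, s3, s4, s5, s7}): φ is false.
  s5 (successors {s0, s1, s2, s3, s4, s5, s6, s7}): φ is false.
  s6 (successors {s0, s1, s2, s3, s5, s6, s7}): φ is false.
  s7 (successors {s1, s2, s3, s4, s5, s6}): φ is false.
Detail at s0 (counterexample):
  At s0: \Box q \lor \Diamond q is true, so \neg (\Box q \lor \Diamond q) is false.
    At s0: \Box q is false, \Diamond q is true, so \Box q \lor \Diamond q is true.
      At s0: \Box q requires q at every successor {s1, s2, s3, s4, s5, s6}.
        q fails at s2, so \Box q is false at s0.
      At s0: \Diamond q requires q at some successor in {s1, s2, s3, s4, s5, s6}.
        q holds at s1, so \Diamond q is true at s0.

No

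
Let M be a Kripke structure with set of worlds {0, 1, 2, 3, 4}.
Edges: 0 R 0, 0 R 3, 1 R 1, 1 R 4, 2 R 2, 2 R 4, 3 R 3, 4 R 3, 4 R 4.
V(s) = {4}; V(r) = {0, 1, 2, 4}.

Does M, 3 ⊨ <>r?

At 3: <>r requires r at some successor in {3}.
  At 3: r is false.
So <>r is false at 3.

No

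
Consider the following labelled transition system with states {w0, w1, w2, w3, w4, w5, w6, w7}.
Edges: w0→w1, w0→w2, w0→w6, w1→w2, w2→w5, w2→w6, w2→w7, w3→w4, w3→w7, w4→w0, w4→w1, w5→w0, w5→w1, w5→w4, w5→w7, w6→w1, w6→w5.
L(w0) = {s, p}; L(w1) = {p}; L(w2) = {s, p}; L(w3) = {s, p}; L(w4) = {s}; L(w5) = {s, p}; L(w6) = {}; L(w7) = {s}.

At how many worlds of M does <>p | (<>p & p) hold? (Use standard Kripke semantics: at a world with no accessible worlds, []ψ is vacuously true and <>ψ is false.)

6

Let φ = <>p | (<>p & p). Evaluate φ at each world:
  w0 (successors {w1, w2, w6}): φ is true.
  w1 (successors {w2}): φ is true.
  w2 (successors {w5, w6, w7}): φ is true.
  w3 (successors {w4, w7}): φ is false.
  w4 (successors {w0, w1}): φ is true.
  w5 (successors {w0, w1, w4, w7}): φ is true.
  w6 (successors {w1, w5}): φ is true.
  w7 (successors ∅): φ is false.
For instance, at w6:
  At w6: <>p is true, <>p & p is false, so <>p | (<>p & p) is true.
    At w6: <>p requires p at some successor in {w1, w5}.
      p holds at w1, so <>p is true at w6.
    At w6: <>p is true, p is false, so <>p & p is false.
      At w6: <>p requires p at some successor in {w1, w5}.
        p holds at w1, so <>p is true at w6.
Satisfying worlds: {w0, w1, w2, w4, w5, w6}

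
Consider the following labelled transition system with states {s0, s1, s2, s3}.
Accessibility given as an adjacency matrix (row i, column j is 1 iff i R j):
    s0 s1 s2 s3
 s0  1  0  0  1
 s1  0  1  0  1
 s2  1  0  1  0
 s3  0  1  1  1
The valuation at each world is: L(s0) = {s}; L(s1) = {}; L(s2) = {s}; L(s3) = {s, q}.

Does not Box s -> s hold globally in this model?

Let φ = not Box s -> s. Evaluate φ at each world:
  s0 (successors {s0, s3}): φ is true.
  s1 (successors {s1, s3}): φ is false.
  s2 (successors {s0, s2}): φ is true.
  s3 (successors {s1, s2, s3}): φ is true.
Detail at s1 (counterexample):
  At s1: not Box s is true, s is false, so not Box s -> s is false.
    At s1: Box s is false, so not Box s is true.
      At s1: Box s requires s at every successor {s1, s3}.
        s fails at s1, so Box s is false at s1.

No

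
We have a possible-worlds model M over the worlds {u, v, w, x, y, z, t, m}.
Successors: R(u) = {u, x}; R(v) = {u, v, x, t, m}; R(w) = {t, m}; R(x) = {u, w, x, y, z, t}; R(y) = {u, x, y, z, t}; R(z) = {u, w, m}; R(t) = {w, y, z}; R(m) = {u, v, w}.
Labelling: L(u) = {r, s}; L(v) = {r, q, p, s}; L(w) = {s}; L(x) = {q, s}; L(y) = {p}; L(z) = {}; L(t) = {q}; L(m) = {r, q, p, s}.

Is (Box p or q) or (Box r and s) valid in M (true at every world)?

Let φ = (Box p or q) or (Box r and s). Evaluate φ at each world:
  u (successors {u, x}): φ is false.
  v (successors {u, v, x, t, m}): φ is true.
  w (successors {t, m}): φ is false.
  x (successors {u, w, x, y, z, t}): φ is true.
  y (successors {u, x, y, z, t}): φ is false.
  z (successors {u, w, m}): φ is false.
  t (successors {w, y, z}): φ is true.
  m (successors {u, v, w}): φ is true.
Detail at u (counterexample):
  At u: Box p or q is false, Box r and s is false, so (Box p or q) or (Box r and s) is false.
    At u: Box p is false, q is false, so Box p or q is false.
      At u: Box p requires p at every successor {u, x}.
        p fails at u, so Box p is false at u.
    At u: Box r is false, s is true, so Box r and s is false.
      At u: Box r requires r at every successor {u, x}.
        r fails at x, so Box r is false at u.

No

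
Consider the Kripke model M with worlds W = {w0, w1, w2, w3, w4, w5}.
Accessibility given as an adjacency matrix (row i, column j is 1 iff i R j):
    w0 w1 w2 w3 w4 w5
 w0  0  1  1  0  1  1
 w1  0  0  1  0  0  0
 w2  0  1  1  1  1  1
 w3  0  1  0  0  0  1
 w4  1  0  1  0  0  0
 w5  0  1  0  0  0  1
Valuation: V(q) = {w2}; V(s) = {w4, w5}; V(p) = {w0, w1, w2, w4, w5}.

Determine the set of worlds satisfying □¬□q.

Recall that □ψ holds at a world iff ψ holds at every accessible world, and ◇ψ holds iff ψ holds at some accessible world.
Let φ = □¬□q. Evaluate φ at each world:
  w0 (successors {w1, w2, w4, w5}): φ is false.
  w1 (successors {w2}): φ is true.
  w2 (successors {w1, w2, w3, w4, w5}): φ is false.
  w3 (successors {w1, w5}): φ is false.
  w4 (successors {w0, w2}): φ is true.
  w5 (successors {w1, w5}): φ is false.
For instance, at w1:
  At w1: □¬□q requires ¬□q at every successor {w2}.
      At w2: □q is false, so ¬□q is true.
  So □¬□q is true at w1.
Satisfying worlds: {w1, w4}

w1, w4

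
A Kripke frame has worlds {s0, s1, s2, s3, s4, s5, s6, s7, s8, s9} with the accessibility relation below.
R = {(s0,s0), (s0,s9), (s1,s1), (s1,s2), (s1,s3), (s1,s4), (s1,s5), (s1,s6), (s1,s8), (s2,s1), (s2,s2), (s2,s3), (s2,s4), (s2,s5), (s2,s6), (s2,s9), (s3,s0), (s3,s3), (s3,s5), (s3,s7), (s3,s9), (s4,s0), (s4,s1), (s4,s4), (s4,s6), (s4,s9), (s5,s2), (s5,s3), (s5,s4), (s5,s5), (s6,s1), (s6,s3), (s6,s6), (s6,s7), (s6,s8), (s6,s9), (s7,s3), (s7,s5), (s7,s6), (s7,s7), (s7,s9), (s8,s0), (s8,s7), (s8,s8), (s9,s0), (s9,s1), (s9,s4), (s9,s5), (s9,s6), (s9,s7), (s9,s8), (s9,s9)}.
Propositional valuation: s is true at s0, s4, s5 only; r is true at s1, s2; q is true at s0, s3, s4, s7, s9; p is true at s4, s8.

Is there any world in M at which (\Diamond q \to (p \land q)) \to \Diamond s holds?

Let φ = (\Diamond q \to (p \land q)) \to \Diamond s. Evaluate φ at each world:
  s0 (successors {s0, s9}): φ is true.
  s1 (successors {s1, s2, s3, s4, s5, s6, s8}): φ is true.
  s2 (successors {s1, s2, s3, s4, s5, s6, s9}): φ is true.
  s3 (successors {s0, s3, s5, s7, s9}): φ is true.
  s4 (successors {s0, s1, s4, s6, s9}): φ is true.
  s5 (successors {s2, s3, s4, s5}): φ is true.
  s6 (successors {s1, s3, s6, s7, s8, s9}): φ is true.
  s7 (successors {s3, s5, s6, s7, s9}): φ is true.
  s8 (successors {s0, s7, s8}): φ is true.
  s9 (successors {s0, s1, s4, s5, s6, s7, s8, s9}): φ is true.
Detail at s0 (witness):
  At s0: \Diamond q \to (p \land q) is false, \Diamond s is true, so (\Diamond q \to (p \land q)) \to \Diamond s is true.
    At s0: \Diamond q is true, p \land q is false, so \Diamond q \to (p \land q) is false.
      At s0: \Diamond q requires q at some successor in {s0, s9}.
        q holds at s0, so \Diamond q is true at s0.
    At s0: \Diamond s requires s at some successor in {s0, s9}.
      s holds at s0, so \Diamond s is true at s0.

Yes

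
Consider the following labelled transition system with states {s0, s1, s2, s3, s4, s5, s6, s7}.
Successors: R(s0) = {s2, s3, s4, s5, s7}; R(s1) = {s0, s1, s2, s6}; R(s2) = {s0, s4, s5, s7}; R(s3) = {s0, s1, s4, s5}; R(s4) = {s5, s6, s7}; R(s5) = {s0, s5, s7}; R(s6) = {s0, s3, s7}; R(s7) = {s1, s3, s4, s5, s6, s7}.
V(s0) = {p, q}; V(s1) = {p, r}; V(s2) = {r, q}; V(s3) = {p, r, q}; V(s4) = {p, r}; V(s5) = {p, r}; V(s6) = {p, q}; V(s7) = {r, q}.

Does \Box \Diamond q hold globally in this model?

Yes

Let φ = \Box \Diamond q. Evaluate φ at each world:
  s0 (successors {s2, s3, s4, s5, s7}): φ is true.
  s1 (successors {s0, s1, s2, s6}): φ is true.
  s2 (successors {s0, s4, s5, s7}): φ is true.
  s3 (successors {s0, s1, s4, s5}): φ is true.
  s4 (successors {s5, s6, s7}): φ is true.
  s5 (successors {s0, s5, s7}): φ is true.
  s6 (successors {s0, s3, s7}): φ is true.
  s7 (successors {s1, s3, s4, s5, s6, s7}): φ is true.
For instance, at s2:
  At s2: \Box \Diamond q requires \Diamond q at every successor {s0, s4, s5, s7}.
    At s0: \Diamond q is true.
    At s4: \Diamond q is true.
    At s5: \Diamond q is true.
    At s7: \Diamond q is true.
  So \Box \Diamond q is true at s2.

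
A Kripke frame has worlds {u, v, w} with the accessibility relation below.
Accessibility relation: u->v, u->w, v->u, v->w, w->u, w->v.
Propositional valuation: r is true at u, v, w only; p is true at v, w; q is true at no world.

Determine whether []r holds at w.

Yes

At w: []r requires r at every successor {u, v}.
  At u: r is true.
  At v: r is true.
So []r is true at w.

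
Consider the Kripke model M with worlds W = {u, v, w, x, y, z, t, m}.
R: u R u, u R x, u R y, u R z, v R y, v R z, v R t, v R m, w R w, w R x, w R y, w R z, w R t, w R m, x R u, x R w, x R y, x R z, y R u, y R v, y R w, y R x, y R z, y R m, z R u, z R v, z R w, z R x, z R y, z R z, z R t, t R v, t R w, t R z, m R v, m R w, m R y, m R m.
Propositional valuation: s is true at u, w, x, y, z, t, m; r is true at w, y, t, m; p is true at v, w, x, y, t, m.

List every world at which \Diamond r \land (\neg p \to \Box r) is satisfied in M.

Recall that \Box ψ holds at a world iff ψ holds at every accessible world, and \Diamond ψ holds iff ψ holds at some accessible world.
Let φ = \Diamond r \land (\neg p \to \Box r). Evaluate φ at each world:
  u (successors {u, x, y, z}): φ is false.
  v (successors {y, z, t, m}): φ is true.
  w (successors {w, x, y, z, t, m}): φ is true.
  x (successors {u, w, y, z}): φ is true.
  y (successors {u, v, w, x, z, m}): φ is true.
  z (successors {u, v, w, x, y, z, t}): φ is false.
  t (successors {v, w, z}): φ is true.
  m (successors {v, w, y, m}): φ is true.
For instance, at m:
  At m: \Diamond r is true, \neg p \to \Box r is true, so \Diamond r \land (\neg p \to \Box r) is true.
    At m: \Diamond r requires r at some successor in {v, w, y, m}.
      r holds at w, so \Diamond r is true at m.
    At m: \neg p is false, \Box r is false, so \neg p \to \Box r is true.
      At m: \Box r requires r at every successor {v, w, y, m}.
        r fails at v, so \Box r is false at m.
Satisfying worlds: {v, w, x, y, t, m}

v, w, x, y, t, m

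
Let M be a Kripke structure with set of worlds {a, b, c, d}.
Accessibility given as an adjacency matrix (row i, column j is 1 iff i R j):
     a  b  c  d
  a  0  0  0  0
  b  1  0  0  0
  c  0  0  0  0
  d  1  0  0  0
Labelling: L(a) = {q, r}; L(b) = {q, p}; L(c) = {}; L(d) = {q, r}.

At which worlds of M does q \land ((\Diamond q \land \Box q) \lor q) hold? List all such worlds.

Let φ = q \land ((\Diamond q \land \Box q) \lor q). Evaluate φ at each world:
  a (successors ∅): φ is true.
  b (successors {a}): φ is true.
  c (successors ∅): φ is false.
  d (successors {a}): φ is true.
For instance, at d:
  At d: q is true, (\Diamond q \land \Box q) \lor q is true, so q \land ((\Diamond q \land \Box q) \lor q) is true.
    At d: \Diamond q \land \Box q is true, q is true, so (\Diamond q \land \Box q) \lor q is true.
      At d: \Diamond q is true, \Box q is true, so \Diamond q \land \Box q is true.
Satisfying worlds: {a, b, d}

a, b, d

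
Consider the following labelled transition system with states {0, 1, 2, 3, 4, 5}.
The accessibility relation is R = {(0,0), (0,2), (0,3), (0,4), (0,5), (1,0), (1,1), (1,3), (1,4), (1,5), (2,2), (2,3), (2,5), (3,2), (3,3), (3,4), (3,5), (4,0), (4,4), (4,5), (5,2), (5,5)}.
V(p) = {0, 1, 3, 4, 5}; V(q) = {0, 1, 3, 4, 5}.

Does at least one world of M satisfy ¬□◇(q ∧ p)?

No

Let φ = ¬□◇(q ∧ p). Evaluate φ at each world:
  0 (successors {0, 2, 3, 4, 5}): φ is false.
  1 (successors {0, 1, 3, 4, 5}): φ is false.
  2 (successors {2, 3, 5}): φ is false.
  3 (successors {2, 3, 4, 5}): φ is false.
  4 (successors {0, 4, 5}): φ is false.
  5 (successors {2, 5}): φ is false.
For instance, at 2:
  At 2: □◇(q ∧ p) is true, so ¬□◇(q ∧ p) is false.
    At 2: □◇(q ∧ p) requires ◇(q ∧ p) at every successor {2, 3, 5}.
      At 2: ◇(q ∧ p) is true.
      At 3: ◇(q ∧ p) is true.
      At 5: ◇(q ∧ p) is true.
    So □◇(q ∧ p) is true at 2.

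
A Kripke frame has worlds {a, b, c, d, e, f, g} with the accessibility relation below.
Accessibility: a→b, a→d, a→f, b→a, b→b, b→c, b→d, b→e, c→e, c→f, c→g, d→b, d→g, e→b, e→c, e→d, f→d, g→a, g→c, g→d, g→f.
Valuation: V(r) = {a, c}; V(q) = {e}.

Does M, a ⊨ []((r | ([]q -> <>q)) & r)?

At a: []((r | ([]q -> <>q)) & r) requires (r | ([]q -> <>q)) & r at every successor {b, d, f}.
  (r | ([]q -> <>q)) & r fails at b, so []((r | ([]q -> <>q)) & r) is false at a.
    At b: r | ([]q -> <>q) is true, r is false, so (r | ([]q -> <>q)) & r is false.
      At b: r is false, []q -> <>q is true, so r | ([]q -> <>q) is true.

No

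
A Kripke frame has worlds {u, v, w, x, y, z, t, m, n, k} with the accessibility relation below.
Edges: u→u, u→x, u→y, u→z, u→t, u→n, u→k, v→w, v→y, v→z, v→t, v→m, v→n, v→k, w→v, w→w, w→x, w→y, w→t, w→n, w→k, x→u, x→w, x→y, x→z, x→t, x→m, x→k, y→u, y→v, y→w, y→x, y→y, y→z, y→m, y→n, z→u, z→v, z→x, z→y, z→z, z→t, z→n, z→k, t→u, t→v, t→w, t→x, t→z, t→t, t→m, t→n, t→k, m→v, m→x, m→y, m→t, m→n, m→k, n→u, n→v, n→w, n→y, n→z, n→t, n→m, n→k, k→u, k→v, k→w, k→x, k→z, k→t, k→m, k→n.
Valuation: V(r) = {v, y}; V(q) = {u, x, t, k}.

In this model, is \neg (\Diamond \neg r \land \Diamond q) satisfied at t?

Recall that \Diamond ψ holds at a world iff ψ holds at some accessible world.
At t: \Diamond \neg r \land \Diamond q is true, so \neg (\Diamond \neg r \land \Diamond q) is false.
  At t: \Diamond \neg r is true, \Diamond q is true, so \Diamond \neg r \land \Diamond q is true.
    At t: \Diamond \neg r requires \neg r at some successor in {u, v, w, x, z, t, m, n, k}.
      \neg r holds at u, so \Diamond \neg r is true at t.
    At t: \Diamond q requires q at some successor in {u, v, w, x, z, t, m, n, k}.
      q holds at u, so \Diamond q is true at t.

No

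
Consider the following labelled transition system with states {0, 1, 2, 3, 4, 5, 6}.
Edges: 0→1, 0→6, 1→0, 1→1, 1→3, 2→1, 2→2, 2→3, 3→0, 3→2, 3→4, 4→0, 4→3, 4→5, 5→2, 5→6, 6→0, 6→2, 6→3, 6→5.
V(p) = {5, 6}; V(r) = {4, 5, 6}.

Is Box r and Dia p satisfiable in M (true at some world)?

No

Let φ = Box r and Dia p. Evaluate φ at each world:
  0 (successors {1, 6}): φ is false.
  1 (successors {0, 1, 3}): φ is false.
  2 (successors {1, 2, 3}): φ is false.
  3 (successors {0, 2, 4}): φ is false.
  4 (successors {0, 3, 5}): φ is false.
  5 (successors {2, 6}): φ is false.
  6 (successors {0, 2, 3, 5}): φ is false.
For instance, at 0:
  At 0: Box r is false, Dia p is true, so Box r and Dia p is false.
    At 0: Box r requires r at every successor {1, 6}.
      r fails at 1, so Box r is false at 0.
    At 0: Dia p requires p at some successor in {1, 6}.
      p holds at 6, so Dia p is true at 0.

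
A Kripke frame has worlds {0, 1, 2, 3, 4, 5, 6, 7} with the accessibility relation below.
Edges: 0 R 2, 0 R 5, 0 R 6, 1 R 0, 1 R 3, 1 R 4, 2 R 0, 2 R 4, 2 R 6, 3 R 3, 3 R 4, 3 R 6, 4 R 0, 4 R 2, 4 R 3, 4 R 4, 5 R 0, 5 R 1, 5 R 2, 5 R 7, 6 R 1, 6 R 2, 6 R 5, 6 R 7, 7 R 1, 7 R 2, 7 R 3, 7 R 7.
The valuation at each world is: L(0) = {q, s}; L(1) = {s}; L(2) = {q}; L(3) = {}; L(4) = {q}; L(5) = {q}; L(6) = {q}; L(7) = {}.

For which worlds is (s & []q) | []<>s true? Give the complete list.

Let φ = (s & []q) | []<>s. Evaluate φ at each world:
  0 (successors {2, 5, 6}): φ is true.
  1 (successors {0, 3, 4}): φ is false.
  2 (successors {0, 4, 6}): φ is false.
  3 (successors {3, 4, 6}): φ is false.
  4 (successors {0, 2, 3, 4}): φ is false.
  5 (successors {0, 1, 2, 7}): φ is false.
  6 (successors {1, 2, 5, 7}): φ is true.
  7 (successors {1, 2, 3, 7}): φ is false.
For instance, at 5:
  At 5: s & []q is false, []<>s is false, so (s & []q) | []<>s is false.
    At 5: s is false, []q is false, so s & []q is false.
      At 5: []q requires q at every successor {0, 1, 2, 7}.
        q fails at 1, so []q is false at 5.
    At 5: []<>s requires <>s at every successor {0, 1, 2, 7}.
      <>s fails at 0, so []<>s is false at 5.
Satisfying worlds: {0, 6}

0, 6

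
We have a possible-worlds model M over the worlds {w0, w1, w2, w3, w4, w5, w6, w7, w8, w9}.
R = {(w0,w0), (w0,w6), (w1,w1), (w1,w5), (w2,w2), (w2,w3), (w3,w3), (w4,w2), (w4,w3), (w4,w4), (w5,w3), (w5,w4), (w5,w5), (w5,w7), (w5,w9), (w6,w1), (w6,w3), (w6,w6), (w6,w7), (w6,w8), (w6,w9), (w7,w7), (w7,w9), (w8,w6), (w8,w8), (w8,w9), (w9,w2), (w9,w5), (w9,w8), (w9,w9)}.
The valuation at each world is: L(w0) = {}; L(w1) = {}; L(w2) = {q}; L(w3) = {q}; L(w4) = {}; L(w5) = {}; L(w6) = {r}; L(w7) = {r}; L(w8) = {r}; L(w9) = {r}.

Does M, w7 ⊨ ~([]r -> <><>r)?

Recall that []ψ holds at a world iff ψ holds at every accessible world, and <>ψ holds iff ψ holds at some accessible world.
At w7: []r -> <><>r is true, so ~([]r -> <><>r) is false.
  At w7: []r is true, <><>r is true, so []r -> <><>r is true.
    At w7: []r requires r at every successor {w7, w9}.
      At w7: r is true.
      At w9: r is true.
    So []r is true at w7.
    At w7: <><>r requires <>r at some successor in {w7, w9}.
      <>r holds at w7, so <><>r is true at w7.

No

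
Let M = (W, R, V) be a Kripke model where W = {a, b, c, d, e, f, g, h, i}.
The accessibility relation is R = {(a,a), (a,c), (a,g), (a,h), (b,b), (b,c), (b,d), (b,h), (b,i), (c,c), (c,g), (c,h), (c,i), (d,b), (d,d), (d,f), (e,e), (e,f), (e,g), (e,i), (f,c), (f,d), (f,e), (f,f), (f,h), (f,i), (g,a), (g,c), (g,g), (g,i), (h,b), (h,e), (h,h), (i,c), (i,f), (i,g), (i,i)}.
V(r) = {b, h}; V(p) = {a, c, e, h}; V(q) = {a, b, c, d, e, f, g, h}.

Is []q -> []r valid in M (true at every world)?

Recall that []ψ holds at a world iff ψ holds at every accessible world, and <>ψ holds iff ψ holds at some accessible world.
Let φ = []q -> []r. Evaluate φ at each world:
  a (successors {a, c, g, h}): φ is false.
  b (successors {b, c, d, h, i}): φ is true.
  c (successors {c, g, h, i}): φ is true.
  d (successors {b, d, f}): φ is false.
  e (successors {e, f, g, i}): φ is true.
  f (successors {c, d, e, f, h, i}): φ is true.
  g (successors {a, c, g, i}): φ is true.
  h (successors {b, e, h}): φ is false.
  i (successors {c, f, g, i}): φ is true.
Detail at a (counterexample):
  At a: []q is true, []r is false, so []q -> []r is false.
    At a: []q requires q at every successor {a, c, g, h}.
      At a: q is true.
      At c: q is true.
      At g: q is true.
      At h: q is true.
    So []q is true at a.
    At a: []r requires r at every successor {a, c, g, h}.
      r fails at a, so []r is false at a.

No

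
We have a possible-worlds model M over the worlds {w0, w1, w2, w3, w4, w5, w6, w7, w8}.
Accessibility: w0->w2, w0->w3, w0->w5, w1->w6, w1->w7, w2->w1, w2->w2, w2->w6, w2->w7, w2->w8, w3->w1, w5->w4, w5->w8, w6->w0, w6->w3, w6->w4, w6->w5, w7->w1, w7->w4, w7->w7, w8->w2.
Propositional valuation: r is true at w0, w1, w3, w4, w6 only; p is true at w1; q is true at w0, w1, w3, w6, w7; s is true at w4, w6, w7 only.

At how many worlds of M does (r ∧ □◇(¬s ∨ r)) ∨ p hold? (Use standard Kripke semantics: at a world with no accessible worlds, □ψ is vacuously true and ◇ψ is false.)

Let φ = (r ∧ □◇(¬s ∨ r)) ∨ p. Evaluate φ at each world:
  w0 (successors {w2, w3, w5}): φ is true.
  w1 (successors {w6, w7}): φ is true.
  w2 (successors {w1, w2, w6, w7, w8}): φ is false.
  w3 (successors {w1}): φ is true.
  w4 (successors ∅): φ is true.
  w5 (successors {w4, w8}): φ is false.
  w6 (successors {w0, w3, w4, w5}): φ is false.
  w7 (successors {w1, w4, w7}): φ is false.
  w8 (successors {w2}): φ is false.
For instance, at w6:
  At w6: r ∧ □◇(¬s ∨ r) is false, p is false, so (r ∧ □◇(¬s ∨ r)) ∨ p is false.
    At w6: r is true, □◇(¬s ∨ r) is false, so r ∧ □◇(¬s ∨ r) is false.
      At w6: □◇(¬s ∨ r) requires ◇(¬s ∨ r) at every successor {w0, w3, w4, w5}.
        ◇(¬s ∨ r) fails at w4, so □◇(¬s ∨ r) is false at w6.
Satisfying worlds: {w0, w1, w3, w4}

4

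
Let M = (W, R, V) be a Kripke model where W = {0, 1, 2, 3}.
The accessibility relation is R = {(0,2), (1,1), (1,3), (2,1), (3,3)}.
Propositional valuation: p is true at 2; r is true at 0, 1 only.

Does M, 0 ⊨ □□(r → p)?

Recall that □ψ holds at a world iff ψ holds at every accessible world, and ◇ψ holds iff ψ holds at some accessible world.
At 0: □□(r → p) requires □(r → p) at every successor {2}.
  □(r → p) fails at 2, so □□(r → p) is false at 0.
    At 2: □(r → p) requires r → p at every successor {1}.
      r → p fails at 1, so □(r → p) is false at 2.

No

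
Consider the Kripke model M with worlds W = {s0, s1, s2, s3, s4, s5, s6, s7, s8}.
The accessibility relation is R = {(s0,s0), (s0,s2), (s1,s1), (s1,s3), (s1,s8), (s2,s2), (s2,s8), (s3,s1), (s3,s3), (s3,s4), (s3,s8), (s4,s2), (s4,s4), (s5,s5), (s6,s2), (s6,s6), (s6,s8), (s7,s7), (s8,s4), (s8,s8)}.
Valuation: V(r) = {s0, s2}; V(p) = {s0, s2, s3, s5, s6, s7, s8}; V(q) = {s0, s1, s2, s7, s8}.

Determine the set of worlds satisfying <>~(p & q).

Recall that <>ψ holds at a world iff ψ holds at some accessible world.
Let φ = <>~(p & q). Evaluate φ at each world:
  s0 (successors {s0, s2}): φ is false.
  s1 (successors {s1, s3, s8}): φ is true.
  s2 (successors {s2, s8}): φ is false.
  s3 (successors {s1, s3, s4, s8}): φ is true.
  s4 (successors {s2, s4}): φ is true.
  s5 (successors {s5}): φ is true.
  s6 (successors {s2, s6, s8}): φ is true.
  s7 (successors {s7}): φ is false.
  s8 (successors {s4, s8}): φ is true.
For instance, at s5:
  At s5: <>~(p & q) requires ~(p & q) at some successor in {s5}.
    ~(p & q) holds at s5, so <>~(p & q) is true at s5.
Satisfying worlds: {s1, s3, s4, s5, s6, s8}

s1, s3, s4, s5, s6, s8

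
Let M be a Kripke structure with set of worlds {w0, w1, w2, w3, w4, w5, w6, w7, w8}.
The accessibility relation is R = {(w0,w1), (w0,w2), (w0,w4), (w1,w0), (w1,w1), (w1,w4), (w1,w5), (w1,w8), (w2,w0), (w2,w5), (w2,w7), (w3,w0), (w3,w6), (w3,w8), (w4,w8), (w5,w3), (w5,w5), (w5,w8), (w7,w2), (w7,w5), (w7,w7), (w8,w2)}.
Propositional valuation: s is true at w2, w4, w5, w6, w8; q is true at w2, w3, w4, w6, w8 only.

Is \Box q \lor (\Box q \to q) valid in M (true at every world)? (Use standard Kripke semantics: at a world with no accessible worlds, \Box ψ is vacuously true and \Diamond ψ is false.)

Recall that \Box ψ holds at a world iff ψ holds at every accessible world, and \Diamond ψ holds iff ψ holds at some accessible world.
Let φ = \Box q \lor (\Box q \to q). Evaluate φ at each world:
  w0 (successors {w1, w2, w4}): φ is true.
  w1 (successors {w0, w1, w4, w5, w8}): φ is true.
  w2 (successors {w0, w5, w7}): φ is true.
  w3 (successors {w0, w6, w8}): φ is true.
  w4 (successors {w8}): φ is true.
  w5 (successors {w3, w5, w8}): φ is true.
  w6 (successors ∅): φ is true.
  w7 (successors {w2, w5, w7}): φ is true.
  w8 (successors {w2}): φ is true.
For instance, at w3:
  At w3: \Box q is false, \Box q \to q is true, so \Box q \lor (\Box q \to q) is true.
    At w3: \Box q requires q at every successor {w0, w6, w8}.
      q fails at w0, so \Box q is false at w3.
    At w3: \Box q is false, q is true, so \Box q \to q is true.
      At w3: \Box q requires q at every successor {w0, w6, w8}.
        q fails at w0, so \Box q is false at w3.

Yes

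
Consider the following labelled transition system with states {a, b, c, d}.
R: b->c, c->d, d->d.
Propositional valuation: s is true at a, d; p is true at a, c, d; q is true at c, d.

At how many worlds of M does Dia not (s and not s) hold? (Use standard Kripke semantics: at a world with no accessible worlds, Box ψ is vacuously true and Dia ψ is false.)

3

Let φ = Dia not (s and not s). Evaluate φ at each world:
  a (successors ∅): φ is false.
  b (successors {c}): φ is true.
  c (successors {d}): φ is true.
  d (successors {d}): φ is true.
For instance, at c:
  At c: Dia not (s and not s) requires not (s and not s) at some successor in {d}.
    not (s and not s) holds at d, so Dia not (s and not s) is true at c.
Satisfying worlds: {b, c, d}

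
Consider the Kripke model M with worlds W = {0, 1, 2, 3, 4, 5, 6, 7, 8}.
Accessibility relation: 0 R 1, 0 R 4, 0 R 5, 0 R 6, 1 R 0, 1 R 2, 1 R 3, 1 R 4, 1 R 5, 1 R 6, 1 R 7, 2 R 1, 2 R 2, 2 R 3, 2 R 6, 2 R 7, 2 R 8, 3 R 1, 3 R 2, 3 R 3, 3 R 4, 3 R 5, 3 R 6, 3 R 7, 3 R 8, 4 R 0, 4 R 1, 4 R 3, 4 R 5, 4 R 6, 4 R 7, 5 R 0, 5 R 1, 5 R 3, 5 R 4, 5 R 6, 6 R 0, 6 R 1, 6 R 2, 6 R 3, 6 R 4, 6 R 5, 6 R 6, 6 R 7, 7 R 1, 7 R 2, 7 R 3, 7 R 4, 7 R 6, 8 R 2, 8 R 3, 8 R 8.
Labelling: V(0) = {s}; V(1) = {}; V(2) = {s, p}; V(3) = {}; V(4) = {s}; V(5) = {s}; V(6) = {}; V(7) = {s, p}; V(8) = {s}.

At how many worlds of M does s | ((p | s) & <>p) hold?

6

Let φ = s | ((p | s) & <>p). Evaluate φ at each world:
  0 (successors {1, 4, 5, 6}): φ is true.
  1 (successors {0, 2, 3, 4, 5, 6, 7}): φ is false.
  2 (successors {1, 2, 3, 6, 7, 8}): φ is true.
  3 (successors {1, 2, 3, 4, 5, 6, 7, 8}): φ is false.
  4 (successors {0, 1, 3, 5, 6, 7}): φ is true.
  5 (successors {0, 1, 3, 4, 6}): φ is true.
  6 (successors {0, 1, 2, 3, 4, 5, 6, 7}): φ is false.
  7 (successors {1, 2, 3, 4, 6}): φ is true.
  8 (successors {2, 3, 8}): φ is true.
For instance, at 8:
  At 8: s is true, (p | s) & <>p is true, so s | ((p | s) & <>p) is true.
    At 8: p | s is true, <>p is true, so (p | s) & <>p is true.
      At 8: <>p requires p at some successor in {2, 3, 8}.
        p holds at 2, so <>p is true at 8.
Satisfying worlds: {0, 2, 4, 5, 7, 8}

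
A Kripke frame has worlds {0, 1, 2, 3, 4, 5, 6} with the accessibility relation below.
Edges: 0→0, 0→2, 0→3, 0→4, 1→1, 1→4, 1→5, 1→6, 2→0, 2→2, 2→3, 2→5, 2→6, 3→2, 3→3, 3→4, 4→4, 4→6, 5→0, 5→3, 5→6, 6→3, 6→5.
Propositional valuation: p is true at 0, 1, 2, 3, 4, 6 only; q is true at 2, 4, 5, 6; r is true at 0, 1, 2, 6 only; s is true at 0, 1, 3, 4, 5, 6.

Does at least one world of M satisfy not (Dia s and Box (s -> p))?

Yes

Let φ = not (Dia s and Box (s -> p)). Evaluate φ at each world:
  0 (successors {0, 2, 3, 4}): φ is false.
  1 (successors {1, 4, 5, 6}): φ is true.
  2 (successors {0, 2, 3, 5, 6}): φ is true.
  3 (successors {2, 3, 4}): φ is false.
  4 (successors {4, 6}): φ is false.
  5 (successors {0, 3, 6}): φ is false.
  6 (successors {3, 5}): φ is true.
Detail at 1 (witness):
  At 1: Dia s and Box (s -> p) is false, so not (Dia s and Box (s -> p)) is true.
    At 1: Dia s is true, Box (s -> p) is false, so Dia s and Box (s -> p) is false.
      At 1: Dia s requires s at some successor in {1, 4, 5, 6}.
        s holds at 1, so Dia s is true at 1.
      At 1: Box (s -> p) requires s -> p at every successor {1, 4, 5, 6}.
        s -> p fails at 5, so Box (s -> p) is false at 1.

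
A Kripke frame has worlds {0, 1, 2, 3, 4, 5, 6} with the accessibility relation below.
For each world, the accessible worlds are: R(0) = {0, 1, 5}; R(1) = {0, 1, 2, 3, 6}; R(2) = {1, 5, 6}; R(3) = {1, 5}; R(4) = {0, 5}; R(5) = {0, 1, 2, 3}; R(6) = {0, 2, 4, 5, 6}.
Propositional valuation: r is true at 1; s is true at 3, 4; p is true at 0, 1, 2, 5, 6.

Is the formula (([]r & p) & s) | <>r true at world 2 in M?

At 2: ([]r & p) & s is false, <>r is true, so (([]r & p) & s) | <>r is true.
  At 2: []r & p is false, s is false, so ([]r & p) & s is false.
    At 2: []r is false, p is true, so []r & p is false.
      At 2: []r requires r at every successor {1, 5, 6}.
        r fails at 5, so []r is false at 2.
  At 2: <>r requires r at some successor in {1, 5, 6}.
    r holds at 1, so <>r is true at 2.

Yes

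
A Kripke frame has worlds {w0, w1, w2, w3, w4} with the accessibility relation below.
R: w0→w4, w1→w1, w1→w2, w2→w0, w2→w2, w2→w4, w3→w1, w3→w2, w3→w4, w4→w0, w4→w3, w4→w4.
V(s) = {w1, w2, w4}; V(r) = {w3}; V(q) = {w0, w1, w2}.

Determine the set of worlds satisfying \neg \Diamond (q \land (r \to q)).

w0

Let φ = \neg \Diamond (q \land (r \to q)). Evaluate φ at each world:
  w0 (successors {w4}): φ is true.
  w1 (successors {w1, w2}): φ is false.
  w2 (successors {w0, w2, w4}): φ is false.
  w3 (successors {w1, w2, w4}): φ is false.
  w4 (successors {w0, w3, w4}): φ is false.
For instance, at w0:
  At w0: \Diamond (q \land (r \to q)) is false, so \neg \Diamond (q \land (r \to q)) is true.
    At w0: \Diamond (q \land (r \to q)) requires q \land (r \to q) at some successor in {w4}.
      At w4: q \land (r \to q) is false.
    So \Diamond (q \land (r \to q)) is false at w0.
Satisfying worlds: {w0}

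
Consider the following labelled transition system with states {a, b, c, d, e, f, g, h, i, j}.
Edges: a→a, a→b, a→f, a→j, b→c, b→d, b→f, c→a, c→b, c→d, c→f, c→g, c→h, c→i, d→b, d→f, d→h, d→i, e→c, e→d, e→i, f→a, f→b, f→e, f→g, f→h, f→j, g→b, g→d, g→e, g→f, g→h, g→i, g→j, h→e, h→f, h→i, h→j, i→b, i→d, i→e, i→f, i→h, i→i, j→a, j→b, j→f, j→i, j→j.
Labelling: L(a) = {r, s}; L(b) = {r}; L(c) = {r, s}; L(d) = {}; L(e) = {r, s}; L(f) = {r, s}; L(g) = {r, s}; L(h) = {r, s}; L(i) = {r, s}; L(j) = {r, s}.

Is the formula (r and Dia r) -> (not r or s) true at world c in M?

At c: r and Dia r is true, not r or s is true, so (r and Dia r) -> (not r or s) is true.
  At c: r is true, Dia r is true, so r and Dia r is true.
    At c: Dia r requires r at some successor in {a, b, d, f, g, h, i}.
      r holds at a, so Dia r is true at c.

Yes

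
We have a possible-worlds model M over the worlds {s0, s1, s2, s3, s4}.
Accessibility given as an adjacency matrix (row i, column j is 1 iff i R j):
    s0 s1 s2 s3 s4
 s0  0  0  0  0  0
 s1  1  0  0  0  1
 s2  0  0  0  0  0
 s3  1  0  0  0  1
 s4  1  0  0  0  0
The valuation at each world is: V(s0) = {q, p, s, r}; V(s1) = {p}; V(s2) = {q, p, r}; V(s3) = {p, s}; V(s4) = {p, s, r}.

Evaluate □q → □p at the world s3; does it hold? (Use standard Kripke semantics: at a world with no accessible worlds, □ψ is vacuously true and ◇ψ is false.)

Yes

Recall that □ψ holds at a world iff ψ holds at every accessible world, and ◇ψ holds iff ψ holds at some accessible world.
At s3: □q is false, □p is true, so □q → □p is true.
  At s3: □q requires q at every successor {s0, s4}.
    q fails at s4, so □q is false at s3.
  At s3: □p requires p at every successor {s0, s4}.
    At s0: p is true.
    At s4: p is true.
  So □p is true at s3.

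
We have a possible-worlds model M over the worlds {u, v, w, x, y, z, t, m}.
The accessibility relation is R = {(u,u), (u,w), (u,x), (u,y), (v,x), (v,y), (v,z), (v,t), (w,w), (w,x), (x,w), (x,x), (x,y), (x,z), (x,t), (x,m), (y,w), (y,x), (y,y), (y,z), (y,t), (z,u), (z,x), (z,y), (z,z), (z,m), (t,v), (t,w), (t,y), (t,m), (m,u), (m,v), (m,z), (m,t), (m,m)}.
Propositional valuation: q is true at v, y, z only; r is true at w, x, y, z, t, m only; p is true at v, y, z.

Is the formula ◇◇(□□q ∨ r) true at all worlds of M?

Yes

Recall that □ψ holds at a world iff ψ holds at every accessible world, and ◇ψ holds iff ψ holds at some accessible world.
Let φ = ◇◇(□□q ∨ r). Evaluate φ at each world:
  u (successors {u, w, x, y}): φ is true.
  v (successors {x, y, z, t}): φ is true.
  w (successors {w, x}): φ is true.
  x (successors {w, x, y, z, t, m}): φ is true.
  y (successors {w, x, y, z, t}): φ is true.
  z (successors {u, x, y, z, m}): φ is true.
  t (successors {v, w, y, m}): φ is true.
  m (successors {u, v, z, t, m}): φ is true.
For instance, at m:
  At m: ◇◇(□□q ∨ r) requires ◇(□□q ∨ r) at some successor in {u, v, z, t, m}.
    ◇(□□q ∨ r) holds at u, so ◇◇(□□q ∨ r) is true at m.
      At u: ◇(□□q ∨ r) requires □□q ∨ r at some successor in {u, w, x, y}.
        □□q ∨ r holds at w, so ◇(□□q ∨ r) is true at u.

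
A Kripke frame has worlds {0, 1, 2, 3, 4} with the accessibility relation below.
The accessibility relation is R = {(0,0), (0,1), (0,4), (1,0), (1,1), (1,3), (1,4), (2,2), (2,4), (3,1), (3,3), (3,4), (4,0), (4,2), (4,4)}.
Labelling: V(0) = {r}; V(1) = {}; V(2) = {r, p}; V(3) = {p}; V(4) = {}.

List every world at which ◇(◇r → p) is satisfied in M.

Let φ = ◇(◇r → p). Evaluate φ at each world:
  0 (successors {0, 1, 4}): φ is false.
  1 (successors {0, 1, 3, 4}): φ is true.
  2 (successors {2, 4}): φ is true.
  3 (successors {1, 3, 4}): φ is true.
  4 (successors {0, 2, 4}): φ is true.
For instance, at 1:
  At 1: ◇(◇r → p) requires ◇r → p at some successor in {0, 1, 3, 4}.
    ◇r → p holds at 3, so ◇(◇r → p) is true at 1.
      At 3: ◇r is false, p is true, so ◇r → p is true.
Satisfying worlds: {1, 2, 3, 4}

1, 2, 3, 4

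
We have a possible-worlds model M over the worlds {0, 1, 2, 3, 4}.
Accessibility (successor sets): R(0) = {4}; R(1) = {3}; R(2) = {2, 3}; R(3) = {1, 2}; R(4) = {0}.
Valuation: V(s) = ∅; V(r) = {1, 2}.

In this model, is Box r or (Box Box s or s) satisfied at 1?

Recall that Box ψ holds at a world iff ψ holds at every accessible world, and Dia ψ holds iff ψ holds at some accessible world.
At 1: Box r is false, Box Box s or s is false, so Box r or (Box Box s or s) is false.
  At 1: Box r requires r at every successor {3}.
    r fails at 3, so Box r is false at 1.
  At 1: Box Box s is false, s is false, so Box Box s or s is false.
    At 1: Box Box s requires Box s at every successor {3}.
      Box s fails at 3, so Box Box s is false at 1.

No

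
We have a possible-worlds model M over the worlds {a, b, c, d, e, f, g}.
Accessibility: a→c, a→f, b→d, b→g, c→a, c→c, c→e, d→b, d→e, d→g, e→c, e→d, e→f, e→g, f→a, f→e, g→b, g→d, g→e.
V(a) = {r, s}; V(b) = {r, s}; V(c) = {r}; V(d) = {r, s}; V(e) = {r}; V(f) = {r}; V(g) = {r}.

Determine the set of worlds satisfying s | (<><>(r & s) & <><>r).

Let φ = s | (<><>(r & s) & <><>r). Evaluate φ at each world:
  a (successors {c, f}): φ is true.
  b (successors {d, g}): φ is true.
  c (successors {a, c, e}): φ is true.
  d (successors {b, e, g}): φ is true.
  e (successors {c, d, f, g}): φ is true.
  f (successors {a, e}): φ is true.
  g (successors {b, d, e}): φ is true.
For instance, at d:
  At d: s is true, <><>(r & s) & <><>r is true, so s | (<><>(r & s) & <><>r) is true.
    At d: <><>(r & s) is true, <><>r is true, so <><>(r & s) & <><>r is true.
      At d: <><>(r & s) requires <>(r & s) at some successor in {b, e, g}.
        <>(r & s) holds at b, so <><>(r & s) is true at d.
      At d: <><>r requires <>r at some successor in {b, e, g}.
        <>r holds at b, so <><>r is true at d.
Satisfying worlds: {a, b, c, d, e, f, g}

a, b, c, d, e, f, g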